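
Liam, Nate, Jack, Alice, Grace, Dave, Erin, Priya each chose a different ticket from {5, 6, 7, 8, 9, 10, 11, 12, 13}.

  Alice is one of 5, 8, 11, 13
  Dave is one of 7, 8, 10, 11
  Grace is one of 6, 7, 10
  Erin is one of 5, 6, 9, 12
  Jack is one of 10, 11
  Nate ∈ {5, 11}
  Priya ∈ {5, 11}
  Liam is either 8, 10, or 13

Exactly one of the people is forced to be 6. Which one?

The 2 variables Nate and Priya are confined to {5, 11}, which locks those values in; drop them from Jack, Alice, Dave, Erin.
Jack's domain is down to {10}, so Jack = 10. Eliminate 10 elsewhere: Liam, Grace, Dave.
Liam and Alice between them cover only {8, 13} — a naked pair. Remove those values from Dave.
Dave must be 7 (only option left). So Grace can't be 7.
So 6 goes to Grace.

Grace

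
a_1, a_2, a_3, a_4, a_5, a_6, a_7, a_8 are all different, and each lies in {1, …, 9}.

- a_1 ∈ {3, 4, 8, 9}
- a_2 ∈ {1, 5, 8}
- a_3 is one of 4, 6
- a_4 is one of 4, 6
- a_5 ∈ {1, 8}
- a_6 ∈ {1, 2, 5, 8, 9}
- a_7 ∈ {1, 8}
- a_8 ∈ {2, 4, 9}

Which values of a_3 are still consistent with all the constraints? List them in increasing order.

Among the 8 variables, 3 fits only a_1 (and all 8 values in {1, 2, 3, 4, 5, 6, 8, 9} must be used), so a_1 = 3.
a_3 and a_4 between them cover only {4, 6} — a naked pair. Remove those values from a_8.
a_5 and a_7 share exactly the 2 values {1, 8}; by pigeonhole those values go to them, so strike 1, 8 from a_2, a_6.
a_2 must be 5 (only option left). Remove 5 from a_6.
No further eliminations apply; a_3 can still be any of 4, 6.

4, 6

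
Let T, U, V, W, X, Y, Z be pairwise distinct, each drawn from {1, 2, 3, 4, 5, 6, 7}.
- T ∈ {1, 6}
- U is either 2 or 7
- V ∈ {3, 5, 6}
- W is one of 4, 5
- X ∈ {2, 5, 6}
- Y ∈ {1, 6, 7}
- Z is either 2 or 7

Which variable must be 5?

Among the 7 variables, 3 fits only V (and all 7 values in {1, 2, 3, 4, 5, 6, 7} must be used), so V = 3.
The 6 still-open variables together cover exactly {1, 2, 4, 5, 6, 7} — 6 values for 6 variables — and 4 appears only in W's list, so W = 4.
The 5 still-open variables together cover exactly {1, 2, 5, 6, 7} — 5 values for 5 variables — and 5 appears only in X's list, so X = 5.

X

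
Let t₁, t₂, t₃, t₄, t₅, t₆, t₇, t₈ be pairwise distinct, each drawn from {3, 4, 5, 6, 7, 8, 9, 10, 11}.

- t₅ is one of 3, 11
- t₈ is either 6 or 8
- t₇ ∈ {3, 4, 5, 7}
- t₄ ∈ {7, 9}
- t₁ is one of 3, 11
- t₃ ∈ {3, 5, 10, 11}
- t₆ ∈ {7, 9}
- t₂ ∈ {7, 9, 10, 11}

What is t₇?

t₁ and t₅ share exactly the 2 values {3, 11}; by pigeonhole those values go to them, so strike 3, 11 from t₂, t₃, t₇.
The 2 variables t₄ and t₆ are confined to {7, 9}, which locks those values in; drop them from t₂, t₇.
That leaves t₂ = 10. Eliminate 10 elsewhere: t₃.
That leaves t₃ = 5. Strike 5 from t₇.
So t₇ = 4.

4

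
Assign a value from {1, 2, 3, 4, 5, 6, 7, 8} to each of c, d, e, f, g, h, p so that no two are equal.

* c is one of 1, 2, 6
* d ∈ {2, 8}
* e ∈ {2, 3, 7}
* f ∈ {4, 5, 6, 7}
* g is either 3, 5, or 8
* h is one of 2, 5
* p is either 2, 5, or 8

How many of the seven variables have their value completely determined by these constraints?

d, h, p share exactly the 3 values {2, 5, 8}; by pigeonhole those values go to them, so strike 2, 5, 8 from c, e, f, g.
g must be 3 (only option left). So e can't be 3.
e has just one choice, so e = 7. Eliminate 7 elsewhere: f.
Determined: e=7, g=3. The other variables each still have more than one consistent value. That makes 2.

2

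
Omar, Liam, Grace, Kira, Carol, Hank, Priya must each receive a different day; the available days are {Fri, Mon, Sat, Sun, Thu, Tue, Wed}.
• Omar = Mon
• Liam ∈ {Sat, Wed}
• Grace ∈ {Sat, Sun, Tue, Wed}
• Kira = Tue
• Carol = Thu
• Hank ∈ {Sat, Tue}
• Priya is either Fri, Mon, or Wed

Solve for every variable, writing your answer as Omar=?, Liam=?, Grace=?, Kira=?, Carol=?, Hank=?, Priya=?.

Omar has just one choice, so Omar = Mon. Eliminate Mon elsewhere: Priya.
Kira has just one choice, so Kira = Tue. So Grace, Hank can't be Tue.
Carol's domain is down to {Thu}, so Carol = Thu.
Hank must be Sat (only option left). Strike Sat from Liam, Grace.
That leaves Liam = Wed. Remove Wed from Grace, Priya.
Grace's domain is down to {Sun}, so Grace = Sun.
Priya has just one choice, so Priya = Fri.

Omar=Mon, Liam=Wed, Grace=Sun, Kira=Tue, Carol=Thu, Hank=Sat, Priya=Fri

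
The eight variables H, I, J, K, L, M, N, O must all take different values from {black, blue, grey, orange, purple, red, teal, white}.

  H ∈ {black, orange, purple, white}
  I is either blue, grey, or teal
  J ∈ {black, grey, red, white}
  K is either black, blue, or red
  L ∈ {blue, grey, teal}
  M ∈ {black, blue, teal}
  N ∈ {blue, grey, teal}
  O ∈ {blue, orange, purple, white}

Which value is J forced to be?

white

I, L, N share exactly the 3 values {blue, grey, teal}; by pigeonhole those values go to them, so strike blue, grey, teal from J, K, M, O.
M has just one choice, so M = black. Strike black from H, J, K.
K's domain is down to {red}, so K = red. Remove red from J.
So J = white.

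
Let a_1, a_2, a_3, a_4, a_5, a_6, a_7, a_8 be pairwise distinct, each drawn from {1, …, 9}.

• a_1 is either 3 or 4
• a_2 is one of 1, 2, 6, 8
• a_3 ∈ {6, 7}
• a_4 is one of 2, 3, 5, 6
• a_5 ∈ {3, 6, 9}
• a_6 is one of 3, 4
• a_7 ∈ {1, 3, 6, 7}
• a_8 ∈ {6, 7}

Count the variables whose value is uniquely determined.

2

a_1 and a_6 between them cover only {3, 4} — a naked pair. Remove those values from a_4, a_5, a_7.
a_3 and a_8 between them cover only {6, 7} — a naked pair. Remove those values from a_2, a_4, a_5, a_7.
a_5 must be 9 (only option left).
That leaves a_7 = 1. Eliminate 1 elsewhere: a_2.
Determined: a_5=9, a_7=1. The other variables each still have more than one consistent value. That makes 2.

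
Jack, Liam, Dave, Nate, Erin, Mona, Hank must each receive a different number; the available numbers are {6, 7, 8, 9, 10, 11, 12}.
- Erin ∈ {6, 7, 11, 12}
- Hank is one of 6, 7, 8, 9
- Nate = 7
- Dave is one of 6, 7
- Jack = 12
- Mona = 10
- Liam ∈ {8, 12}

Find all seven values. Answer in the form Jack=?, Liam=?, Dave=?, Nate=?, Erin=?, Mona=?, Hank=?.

Jack=12, Liam=8, Dave=6, Nate=7, Erin=11, Mona=10, Hank=9

Jack's domain is down to {12}, so Jack = 12. Strike 12 from Liam, Erin.
That leaves Liam = 8. Strike 8 from Hank.
Nate must be 7 (only option left). Strike 7 from Dave, Erin, Hank.
Mona has just one choice, so Mona = 10.
Dave must be 6 (only option left). So Erin, Hank can't be 6.
Erin must be 11 (only option left).
Hank's domain is down to {9}, so Hank = 9.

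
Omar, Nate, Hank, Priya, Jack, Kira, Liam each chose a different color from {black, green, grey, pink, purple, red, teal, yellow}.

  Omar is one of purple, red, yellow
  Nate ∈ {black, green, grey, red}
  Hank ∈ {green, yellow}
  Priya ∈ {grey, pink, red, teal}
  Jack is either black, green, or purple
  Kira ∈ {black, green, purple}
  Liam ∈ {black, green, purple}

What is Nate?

Jack, Kira, Liam share exactly the 3 values {black, green, purple}; by pigeonhole those values go to them, so strike black, green, purple from Omar, Nate, Hank.
Hank's domain is down to {yellow}, so Hank = yellow. Eliminate yellow elsewhere: Omar.
Omar must be red (only option left). Remove red from Nate, Priya.
So Nate = grey.

grey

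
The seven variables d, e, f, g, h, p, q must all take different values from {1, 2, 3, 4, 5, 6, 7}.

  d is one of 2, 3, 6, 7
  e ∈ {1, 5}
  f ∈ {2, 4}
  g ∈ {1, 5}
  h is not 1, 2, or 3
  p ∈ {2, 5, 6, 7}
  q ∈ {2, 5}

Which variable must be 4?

f

The 7 variables together cover exactly {1, 2, 3, 4, 5, 6, 7} — 7 values for 7 variables — and 3 appears only in d's list, so d = 3.
The 2 variables e and g are confined to {1, 5}, which locks those values in; drop them from h, p, q.
q has just one choice, so q = 2. Remove 2 from f, p.
So 4 goes to f.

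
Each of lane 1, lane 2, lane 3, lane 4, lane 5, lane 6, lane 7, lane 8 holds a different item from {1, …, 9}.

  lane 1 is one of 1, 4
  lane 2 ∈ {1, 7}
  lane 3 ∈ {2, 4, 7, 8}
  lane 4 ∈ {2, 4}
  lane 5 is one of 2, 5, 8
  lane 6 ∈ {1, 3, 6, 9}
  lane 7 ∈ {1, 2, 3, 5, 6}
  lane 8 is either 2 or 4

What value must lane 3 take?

lane 4 and lane 8 between them cover only {2, 4} — a naked pair. Remove those values from lane 1, lane 3, lane 5, lane 7.
lane 1's domain is down to {1}, so lane 1 = 1. Eliminate 1 elsewhere: lane 2, lane 6, lane 7.
That leaves lane 2 = 7. Remove 7 from lane 3.
So lane 3 = 8.

8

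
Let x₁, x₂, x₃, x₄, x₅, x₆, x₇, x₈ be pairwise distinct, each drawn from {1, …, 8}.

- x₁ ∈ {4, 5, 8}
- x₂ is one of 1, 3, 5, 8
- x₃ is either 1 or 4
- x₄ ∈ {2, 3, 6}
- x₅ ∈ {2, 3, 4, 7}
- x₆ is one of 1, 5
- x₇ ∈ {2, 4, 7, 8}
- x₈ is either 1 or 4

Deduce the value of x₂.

3

The 8 variables draw from only 8 values {1, 2, 3, 4, 5, 6, 7, 8}, so each is used; only x₄ can be 6, hence x₄ = 6.
x₃ and x₈ between them cover only {1, 4} — a naked pair. Remove those values from x₁, x₂, x₅, x₆, x₇.
x₆ has just one choice, so x₆ = 5. Remove 5 from x₁, x₂.
That leaves x₁ = 8. So x₂, x₇ can't be 8.
So x₂ = 3.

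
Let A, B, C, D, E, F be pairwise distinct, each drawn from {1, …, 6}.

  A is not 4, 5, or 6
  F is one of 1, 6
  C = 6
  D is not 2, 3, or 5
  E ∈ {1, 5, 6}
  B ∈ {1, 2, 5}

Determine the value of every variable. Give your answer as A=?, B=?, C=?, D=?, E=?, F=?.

C must be 6 (only option left). Strike 6 from D, E, F.
F's domain is down to {1}, so F = 1. Remove 1 from A, B, D, E.
D has just one choice, so D = 4.
That leaves E = 5. Remove 5 from B.
B has just one choice, so B = 2. Strike 2 from A.
A has just one choice, so A = 3.

A=3, B=2, C=6, D=4, E=5, F=1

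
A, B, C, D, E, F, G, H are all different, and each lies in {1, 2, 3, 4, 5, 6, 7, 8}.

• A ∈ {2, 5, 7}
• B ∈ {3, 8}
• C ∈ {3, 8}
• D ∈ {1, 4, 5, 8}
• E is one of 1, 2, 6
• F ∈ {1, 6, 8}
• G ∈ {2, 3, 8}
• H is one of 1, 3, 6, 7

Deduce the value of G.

The 8 variables together cover exactly {1, 2, 3, 4, 5, 6, 7, 8} — 8 values for 8 variables — and 4 appears only in D's list, so D = 4.
The 7 still-open variables draw from only 7 values {1, 2, 3, 5, 6, 7, 8}, so each is used; only A can be 5, hence A = 5.
The 6 still-open variables draw from only 6 values {1, 2, 3, 6, 7, 8}, so each is used; only H can be 7, hence H = 7.
B and C share exactly the 2 values {3, 8}; by pigeonhole those values go to them, so strike 3, 8 from F, G.
So G = 2.

2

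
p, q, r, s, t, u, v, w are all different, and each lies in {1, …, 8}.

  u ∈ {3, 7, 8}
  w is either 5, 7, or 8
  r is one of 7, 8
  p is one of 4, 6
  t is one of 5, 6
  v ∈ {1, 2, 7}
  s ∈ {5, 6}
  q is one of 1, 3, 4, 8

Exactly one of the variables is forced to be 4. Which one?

p

The 8 variables together cover exactly {1, 2, 3, 4, 5, 6, 7, 8} — 8 values for 8 variables — and 2 appears only in v's list, so v = 2.
The 7 still-open variables draw from only 7 values {1, 3, 4, 5, 6, 7, 8}, so each is used; only q can be 1, hence q = 1.
The 6 still-open variables draw from only 6 values {3, 4, 5, 6, 7, 8}, so each is used; only u can be 3, hence u = 3.
Among the 5 still-open variables, 4 fits only p (and all 5 values in {4, 5, 6, 7, 8} must be used), so p = 4.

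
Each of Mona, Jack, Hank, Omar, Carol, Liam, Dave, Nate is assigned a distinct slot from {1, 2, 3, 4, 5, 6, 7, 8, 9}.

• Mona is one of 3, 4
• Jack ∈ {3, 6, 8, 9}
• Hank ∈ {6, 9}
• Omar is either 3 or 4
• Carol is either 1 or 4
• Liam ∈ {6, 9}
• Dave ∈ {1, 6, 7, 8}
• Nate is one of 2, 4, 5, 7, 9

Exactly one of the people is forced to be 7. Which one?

Dave

Mona and Omar between them cover only {3, 4} — a naked pair. Remove those values from Jack, Carol, Nate.
That leaves Carol = 1. Remove 1 from Dave.
Hank and Liam between them cover only {6, 9} — a naked pair. Remove those values from Jack, Dave, Nate.
Jack has just one choice, so Jack = 8. So Dave can't be 8.
So 7 goes to Dave.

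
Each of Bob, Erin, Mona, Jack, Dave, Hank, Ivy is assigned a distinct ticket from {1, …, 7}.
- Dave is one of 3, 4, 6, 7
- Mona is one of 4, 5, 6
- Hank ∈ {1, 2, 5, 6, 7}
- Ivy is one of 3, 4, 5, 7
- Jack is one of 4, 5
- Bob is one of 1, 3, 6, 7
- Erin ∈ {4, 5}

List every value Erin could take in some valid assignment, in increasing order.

Among the 7 variables, 2 fits only Hank (and all 7 values in {1, 2, 3, 4, 5, 6, 7} must be used), so Hank = 2.
Among the 6 still-open variables, 1 fits only Bob (and all 6 values in {1, 3, 4, 5, 6, 7} must be used), so Bob = 1.
Erin and Jack share exactly the 2 values {4, 5}; by pigeonhole those values go to them, so strike 4, 5 from Mona, Dave, Ivy.
Mona's domain is down to {6}, so Mona = 6. Strike 6 from Dave.
No further eliminations apply; Erin can still be any of 4, 5.

4, 5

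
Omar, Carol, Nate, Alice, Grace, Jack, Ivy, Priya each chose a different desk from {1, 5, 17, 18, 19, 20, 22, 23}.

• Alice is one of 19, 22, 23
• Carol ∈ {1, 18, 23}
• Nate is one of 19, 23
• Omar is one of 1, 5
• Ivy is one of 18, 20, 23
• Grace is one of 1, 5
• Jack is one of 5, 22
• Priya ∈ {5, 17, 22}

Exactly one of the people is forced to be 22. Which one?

Jack

The 8 variables together cover exactly {1, 5, 17, 18, 19, 20, 22, 23} — 8 values for 8 variables — and 17 appears only in Priya's list, so Priya = 17.
The 7 still-open variables draw from only 7 values {1, 5, 18, 19, 20, 22, 23}, so each is used; only Ivy can be 20, hence Ivy = 20.
Among the 6 still-open variables, 18 fits only Carol (and all 6 values in {1, 5, 18, 19, 22, 23} must be used), so Carol = 18.
Omar and Grace between them cover only {1, 5} — a naked pair. Remove those values from Jack.
So 22 goes to Jack.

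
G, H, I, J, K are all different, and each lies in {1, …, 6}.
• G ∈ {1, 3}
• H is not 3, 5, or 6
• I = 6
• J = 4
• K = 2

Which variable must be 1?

H

I's domain is down to {6}, so I = 6.
J has just one choice, so J = 4. Strike 4 from H.
K's domain is down to {2}, so K = 2. So H can't be 2.
So 1 goes to H.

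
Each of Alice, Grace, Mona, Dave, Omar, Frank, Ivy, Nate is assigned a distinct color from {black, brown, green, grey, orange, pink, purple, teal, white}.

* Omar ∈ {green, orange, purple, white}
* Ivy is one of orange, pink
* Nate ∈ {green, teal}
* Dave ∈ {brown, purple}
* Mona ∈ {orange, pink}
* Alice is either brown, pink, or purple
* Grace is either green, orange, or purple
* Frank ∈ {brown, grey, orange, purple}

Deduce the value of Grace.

The 8 variables together cover exactly {brown, green, grey, orange, pink, purple, teal, white} — 8 values for 8 variables — and grey appears only in Frank's list, so Frank = grey.
The 7 still-open variables draw from only 7 values {brown, green, orange, pink, purple, teal, white}, so each is used; only Nate can be teal, hence Nate = teal.
Among the 6 still-open variables, white fits only Omar (and all 6 values in {brown, green, orange, pink, purple, white} must be used), so Omar = white.
The 5 still-open variables together cover exactly {brown, green, orange, pink, purple} — 5 values for 5 variables — and green appears only in Grace's list, so Grace = green.

green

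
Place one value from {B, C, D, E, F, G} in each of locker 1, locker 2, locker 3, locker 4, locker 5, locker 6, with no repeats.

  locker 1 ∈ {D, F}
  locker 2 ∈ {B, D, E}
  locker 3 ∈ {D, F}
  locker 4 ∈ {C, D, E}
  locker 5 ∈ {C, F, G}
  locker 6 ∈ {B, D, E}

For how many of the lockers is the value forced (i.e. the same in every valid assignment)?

2

The 6 variables draw from only 6 values {B, C, D, E, F, G}, so each is used; only locker 5 can be G, hence locker 5 = G.
The 5 still-open variables together cover exactly {B, C, D, E, F} — 5 values for 5 variables — and C appears only in locker 4's list, so locker 4 = C.
The 2 variables locker 1 and locker 3 are confined to {D, F}, which locks those values in; drop them from locker 2, locker 6.
Determined: locker 4=C, locker 5=G. The other lockers each still have more than one consistent value. That makes 2.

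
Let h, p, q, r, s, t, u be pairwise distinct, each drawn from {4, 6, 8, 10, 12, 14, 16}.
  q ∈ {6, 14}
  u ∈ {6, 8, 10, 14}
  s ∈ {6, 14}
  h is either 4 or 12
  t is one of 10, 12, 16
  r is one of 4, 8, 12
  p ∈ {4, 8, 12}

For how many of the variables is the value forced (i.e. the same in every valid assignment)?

Among the 7 variables, 16 fits only t (and all 7 values in {4, 6, 8, 10, 12, 14, 16} must be used), so t = 16.
Among the 6 still-open variables, 10 fits only u (and all 6 values in {4, 6, 8, 10, 12, 14} must be used), so u = 10.
Determined: t=16, u=10. The other variables each still have more than one consistent value. That makes 2.

2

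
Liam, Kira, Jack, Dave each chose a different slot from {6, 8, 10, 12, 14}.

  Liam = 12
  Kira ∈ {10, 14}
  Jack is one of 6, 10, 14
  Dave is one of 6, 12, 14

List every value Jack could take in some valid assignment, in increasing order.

Liam has just one choice, so Liam = 12. So Dave can't be 12.
No further eliminations apply; Jack can still be any of 6, 10, 14.

6, 10, 14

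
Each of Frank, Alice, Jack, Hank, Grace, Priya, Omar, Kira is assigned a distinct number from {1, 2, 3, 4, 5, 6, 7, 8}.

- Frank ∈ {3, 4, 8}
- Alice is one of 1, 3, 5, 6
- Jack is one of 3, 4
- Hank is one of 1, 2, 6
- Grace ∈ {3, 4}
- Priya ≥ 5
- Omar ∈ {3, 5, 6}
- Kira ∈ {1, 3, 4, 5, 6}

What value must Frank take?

8

The 8 variables together cover exactly {1, 2, 3, 4, 5, 6, 7, 8} — 8 values for 8 variables — and 2 appears only in Hank's list, so Hank = 2.
Among the 7 still-open variables, 7 fits only Priya (and all 7 values in {1, 3, 4, 5, 6, 7, 8} must be used), so Priya = 7.
The 6 still-open variables draw from only 6 values {1, 3, 4, 5, 6, 8}, so each is used; only Frank can be 8, hence Frank = 8.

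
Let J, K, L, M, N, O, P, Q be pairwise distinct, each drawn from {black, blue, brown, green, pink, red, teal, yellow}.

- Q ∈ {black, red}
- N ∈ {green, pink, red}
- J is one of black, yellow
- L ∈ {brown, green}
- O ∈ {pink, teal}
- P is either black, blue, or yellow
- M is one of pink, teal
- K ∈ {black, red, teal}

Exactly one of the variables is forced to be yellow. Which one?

Among the 8 variables, blue fits only P (and all 8 values in {black, blue, brown, green, pink, red, teal, yellow} must be used), so P = blue.
Among the 7 still-open variables, brown fits only L (and all 7 values in {black, brown, green, pink, red, teal, yellow} must be used), so L = brown.
Among the 6 still-open variables, green fits only N (and all 6 values in {black, green, pink, red, teal, yellow} must be used), so N = green.
Among the 5 still-open variables, yellow fits only J (and all 5 values in {black, pink, red, teal, yellow} must be used), so J = yellow.

J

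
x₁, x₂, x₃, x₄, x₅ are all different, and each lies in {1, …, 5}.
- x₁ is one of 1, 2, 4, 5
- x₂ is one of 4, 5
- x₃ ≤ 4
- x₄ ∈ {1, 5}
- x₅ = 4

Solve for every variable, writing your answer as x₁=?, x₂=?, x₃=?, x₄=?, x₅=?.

x₅'s domain is down to {4}, so x₅ = 4. Eliminate 4 elsewhere: x₁, x₂, x₃.
x₂'s domain is down to {5}, so x₂ = 5. Remove 5 from x₁, x₄.
x₄'s domain is down to {1}, so x₄ = 1. Strike 1 from x₁, x₃.
x₁'s domain is down to {2}, so x₁ = 2. Remove 2 from x₃.
x₃ has just one choice, so x₃ = 3.

x₁=2, x₂=5, x₃=3, x₄=1, x₅=4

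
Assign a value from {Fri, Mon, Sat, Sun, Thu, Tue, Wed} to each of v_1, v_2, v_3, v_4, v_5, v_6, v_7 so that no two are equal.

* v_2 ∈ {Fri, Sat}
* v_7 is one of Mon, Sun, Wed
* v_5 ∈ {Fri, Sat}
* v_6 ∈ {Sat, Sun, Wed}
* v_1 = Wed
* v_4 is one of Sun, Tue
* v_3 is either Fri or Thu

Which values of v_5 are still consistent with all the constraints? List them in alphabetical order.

Fri, Sat

v_1 has just one choice, so v_1 = Wed. Strike Wed from v_6, v_7.
The 6 still-open variables draw from only 6 values {Fri, Mon, Sat, Sun, Thu, Tue}, so each is used; only v_7 can be Mon, hence v_7 = Mon.
Among the 5 still-open variables, Thu fits only v_3 (and all 5 values in {Fri, Sat, Sun, Thu, Tue} must be used), so v_3 = Thu.
Among the 4 still-open variables, Tue fits only v_4 (and all 4 values in {Fri, Sat, Sun, Tue} must be used), so v_4 = Tue.
Among the 3 still-open variables, Sun fits only v_6 (and all 3 values in {Fri, Sat, Sun} must be used), so v_6 = Sun.
No further eliminations apply; v_5 can still be any of Fri, Sat.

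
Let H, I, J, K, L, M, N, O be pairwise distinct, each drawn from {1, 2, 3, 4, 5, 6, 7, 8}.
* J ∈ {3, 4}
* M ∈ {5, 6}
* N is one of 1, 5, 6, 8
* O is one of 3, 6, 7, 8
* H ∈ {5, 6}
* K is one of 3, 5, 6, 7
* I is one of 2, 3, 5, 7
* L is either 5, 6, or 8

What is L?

8

The 8 variables together cover exactly {1, 2, 3, 4, 5, 6, 7, 8} — 8 values for 8 variables — and 1 appears only in N's list, so N = 1.
The 7 still-open variables together cover exactly {2, 3, 4, 5, 6, 7, 8} — 7 values for 7 variables — and 2 appears only in I's list, so I = 2.
Among the 6 still-open variables, 4 fits only J (and all 6 values in {3, 4, 5, 6, 7, 8} must be used), so J = 4.
The 2 variables H and M are confined to {5, 6}, which locks those values in; drop them from K, L, O.
So L = 8.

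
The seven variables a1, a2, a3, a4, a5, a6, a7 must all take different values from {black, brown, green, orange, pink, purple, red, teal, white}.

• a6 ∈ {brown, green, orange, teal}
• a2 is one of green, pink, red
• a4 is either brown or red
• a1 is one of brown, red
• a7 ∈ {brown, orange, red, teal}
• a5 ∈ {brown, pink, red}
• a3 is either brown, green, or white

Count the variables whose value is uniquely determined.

3

Among the 7 variables, white fits only a3 (and all 7 values in {brown, green, orange, pink, red, teal, white} must be used), so a3 = white.
The 2 variables a1 and a4 are confined to {brown, red}, which locks those values in; drop them from a2, a5, a6, a7.
a5's domain is down to {pink}, so a5 = pink. Remove pink from a2.
a2 must be green (only option left). Remove green from a6.
Determined: a2=green, a3=white, a5=pink. The other variables each still have more than one consistent value. That makes 3.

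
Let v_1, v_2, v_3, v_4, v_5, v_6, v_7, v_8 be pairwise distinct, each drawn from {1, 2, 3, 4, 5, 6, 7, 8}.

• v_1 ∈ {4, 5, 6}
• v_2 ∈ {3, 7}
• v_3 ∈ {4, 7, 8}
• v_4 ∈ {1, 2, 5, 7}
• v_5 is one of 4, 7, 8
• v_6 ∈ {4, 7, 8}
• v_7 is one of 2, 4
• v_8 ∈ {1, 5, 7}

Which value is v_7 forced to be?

2

Among the 8 variables, 3 fits only v_2 (and all 8 values in {1, 2, 3, 4, 5, 6, 7, 8} must be used), so v_2 = 3.
Among the 7 still-open variables, 6 fits only v_1 (and all 7 values in {1, 2, 4, 5, 6, 7, 8} must be used), so v_1 = 6.
The 3 variables v_3, v_5, v_6 are confined to {4, 7, 8}, which locks those values in; drop them from v_4, v_7, v_8.
So v_7 = 2.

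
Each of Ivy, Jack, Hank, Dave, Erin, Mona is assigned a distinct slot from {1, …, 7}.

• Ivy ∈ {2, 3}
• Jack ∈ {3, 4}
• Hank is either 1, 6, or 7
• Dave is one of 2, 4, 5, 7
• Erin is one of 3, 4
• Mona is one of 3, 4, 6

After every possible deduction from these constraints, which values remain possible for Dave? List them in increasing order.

5, 7

Jack and Erin between them cover only {3, 4} — a naked pair. Remove those values from Ivy, Dave, Mona.
Ivy's domain is down to {2}, so Ivy = 2. So Dave can't be 2.
Mona must be 6 (only option left). Eliminate 6 elsewhere: Hank.
No further eliminations apply; Dave can still be any of 5, 7.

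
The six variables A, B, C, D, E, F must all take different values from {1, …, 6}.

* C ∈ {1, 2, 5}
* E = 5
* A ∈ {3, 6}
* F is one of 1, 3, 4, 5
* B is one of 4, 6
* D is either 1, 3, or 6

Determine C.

2

E's domain is down to {5}, so E = 5. Remove 5 from C, F.
The 5 still-open variables draw from only 5 values {1, 2, 3, 4, 6}, so each is used; only C can be 2, hence C = 2.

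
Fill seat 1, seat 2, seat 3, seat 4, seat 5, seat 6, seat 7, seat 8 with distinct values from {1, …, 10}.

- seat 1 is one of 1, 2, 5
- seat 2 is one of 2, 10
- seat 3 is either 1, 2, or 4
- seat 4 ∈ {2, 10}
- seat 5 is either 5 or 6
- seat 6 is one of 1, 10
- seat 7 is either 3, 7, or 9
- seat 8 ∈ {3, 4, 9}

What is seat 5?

6

seat 2 and seat 4 share exactly the 2 values {2, 10}; by pigeonhole those values go to them, so strike 2, 10 from seat 1, seat 3, seat 6.
seat 6 must be 1 (only option left). So seat 1, seat 3 can't be 1.
seat 1's domain is down to {5}, so seat 1 = 5. Strike 5 from seat 5.
So seat 5 = 6.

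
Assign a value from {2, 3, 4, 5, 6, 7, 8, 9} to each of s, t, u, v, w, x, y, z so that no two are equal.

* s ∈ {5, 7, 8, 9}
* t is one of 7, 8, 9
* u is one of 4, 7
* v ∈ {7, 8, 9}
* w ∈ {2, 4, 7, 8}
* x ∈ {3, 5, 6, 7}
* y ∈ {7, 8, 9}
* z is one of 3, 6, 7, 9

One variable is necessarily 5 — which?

The 8 variables draw from only 8 values {2, 3, 4, 5, 6, 7, 8, 9}, so each is used; only w can be 2, hence w = 2.
The 7 still-open variables draw from only 7 values {3, 4, 5, 6, 7, 8, 9}, so each is used; only u can be 4, hence u = 4.
t, v, y between them cover only {7, 8, 9} — a naked triple. Remove those values from s, x, z.
So 5 goes to s.

s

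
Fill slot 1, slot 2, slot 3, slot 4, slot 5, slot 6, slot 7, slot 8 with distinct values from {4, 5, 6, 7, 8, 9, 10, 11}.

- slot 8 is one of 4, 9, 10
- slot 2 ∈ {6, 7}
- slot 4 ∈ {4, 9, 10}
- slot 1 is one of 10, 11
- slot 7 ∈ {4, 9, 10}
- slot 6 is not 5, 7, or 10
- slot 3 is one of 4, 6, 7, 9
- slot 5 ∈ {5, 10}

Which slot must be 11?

The 8 variables draw from only 8 values {4, 5, 6, 7, 8, 9, 10, 11}, so each is used; only slot 5 can be 5, hence slot 5 = 5.
The 7 still-open variables draw from only 7 values {4, 6, 7, 8, 9, 10, 11}, so each is used; only slot 6 can be 8, hence slot 6 = 8.
Among the 6 still-open variables, 11 fits only slot 1 (and all 6 values in {4, 6, 7, 9, 10, 11} must be used), so slot 1 = 11.

slot 1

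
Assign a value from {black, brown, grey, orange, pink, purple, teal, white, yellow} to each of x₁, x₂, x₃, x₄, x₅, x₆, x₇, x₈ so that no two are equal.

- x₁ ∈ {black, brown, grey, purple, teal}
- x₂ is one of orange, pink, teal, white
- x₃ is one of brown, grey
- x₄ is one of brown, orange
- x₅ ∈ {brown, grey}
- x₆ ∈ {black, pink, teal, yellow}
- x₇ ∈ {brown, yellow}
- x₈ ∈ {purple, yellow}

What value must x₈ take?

purple

x₃ and x₅ between them cover only {brown, grey} — a naked pair. Remove those values from x₁, x₄, x₇.
x₄ must be orange (only option left). Eliminate orange elsewhere: x₂.
x₇'s domain is down to {yellow}, so x₇ = yellow. Strike yellow from x₆, x₈.
So x₈ = purple.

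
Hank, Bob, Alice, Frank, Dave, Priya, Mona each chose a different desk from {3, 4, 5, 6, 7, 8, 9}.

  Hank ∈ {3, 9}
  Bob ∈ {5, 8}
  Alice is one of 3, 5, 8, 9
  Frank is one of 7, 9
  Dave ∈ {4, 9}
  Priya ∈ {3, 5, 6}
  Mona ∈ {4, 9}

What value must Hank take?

3

Among the 7 variables, 6 fits only Priya (and all 7 values in {3, 4, 5, 6, 7, 8, 9} must be used), so Priya = 6.
The 6 still-open variables together cover exactly {3, 4, 5, 7, 8, 9} — 6 values for 6 variables — and 7 appears only in Frank's list, so Frank = 7.
Dave and Mona between them cover only {4, 9} — a naked pair. Remove those values from Hank, Alice.
So Hank = 3.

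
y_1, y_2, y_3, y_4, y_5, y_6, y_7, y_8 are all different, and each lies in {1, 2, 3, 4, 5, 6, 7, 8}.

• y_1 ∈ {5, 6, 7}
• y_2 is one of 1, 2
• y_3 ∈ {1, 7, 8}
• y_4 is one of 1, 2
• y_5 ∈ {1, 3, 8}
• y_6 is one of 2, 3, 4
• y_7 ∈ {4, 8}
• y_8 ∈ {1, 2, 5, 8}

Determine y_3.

Among the 8 variables, 6 fits only y_1 (and all 8 values in {1, 2, 3, 4, 5, 6, 7, 8} must be used), so y_1 = 6.
The 7 still-open variables together cover exactly {1, 2, 3, 4, 5, 7, 8} — 7 values for 7 variables — and 5 appears only in y_8's list, so y_8 = 5.
Among the 6 still-open variables, 7 fits only y_3 (and all 6 values in {1, 2, 3, 4, 7, 8} must be used), so y_3 = 7.

7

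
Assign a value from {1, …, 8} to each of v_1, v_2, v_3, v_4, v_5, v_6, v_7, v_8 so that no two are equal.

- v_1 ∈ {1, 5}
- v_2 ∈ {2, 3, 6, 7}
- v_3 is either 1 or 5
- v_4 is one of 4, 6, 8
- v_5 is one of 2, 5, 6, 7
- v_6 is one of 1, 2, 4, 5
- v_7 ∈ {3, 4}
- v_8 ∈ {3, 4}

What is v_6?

Among the 8 variables, 8 fits only v_4 (and all 8 values in {1, 2, 3, 4, 5, 6, 7, 8} must be used), so v_4 = 8.
v_1 and v_3 share exactly the 2 values {1, 5}; by pigeonhole those values go to them, so strike 1, 5 from v_5, v_6.
v_7 and v_8 between them cover only {3, 4} — a naked pair. Remove those values from v_2, v_6.
So v_6 = 2.

2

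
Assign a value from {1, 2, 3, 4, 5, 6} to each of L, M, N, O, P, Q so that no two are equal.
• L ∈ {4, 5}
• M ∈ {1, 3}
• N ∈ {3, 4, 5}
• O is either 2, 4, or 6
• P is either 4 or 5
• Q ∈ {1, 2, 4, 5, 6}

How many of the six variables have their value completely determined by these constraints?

L and P share exactly the 2 values {4, 5}; by pigeonhole those values go to them, so strike 4, 5 from N, O, Q.
N's domain is down to {3}, so N = 3. Remove 3 from M.
M's domain is down to {1}, so M = 1. Eliminate 1 elsewhere: Q.
Determined: M=1, N=3. The other variables each still have more than one consistent value. That makes 2.

2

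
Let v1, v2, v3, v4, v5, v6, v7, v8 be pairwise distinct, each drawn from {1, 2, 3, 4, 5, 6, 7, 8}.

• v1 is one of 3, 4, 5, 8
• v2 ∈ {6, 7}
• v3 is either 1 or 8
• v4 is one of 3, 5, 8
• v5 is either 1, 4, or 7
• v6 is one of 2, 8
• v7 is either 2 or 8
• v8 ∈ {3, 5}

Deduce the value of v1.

Among the 8 variables, 6 fits only v2 (and all 8 values in {1, 2, 3, 4, 5, 6, 7, 8} must be used), so v2 = 6.
Among the 7 still-open variables, 7 fits only v5 (and all 7 values in {1, 2, 3, 4, 5, 7, 8} must be used), so v5 = 7.
The 6 still-open variables draw from only 6 values {1, 2, 3, 4, 5, 8}, so each is used; only v3 can be 1, hence v3 = 1.
The 5 still-open variables together cover exactly {2, 3, 4, 5, 8} — 5 values for 5 variables — and 4 appears only in v1's list, so v1 = 4.

4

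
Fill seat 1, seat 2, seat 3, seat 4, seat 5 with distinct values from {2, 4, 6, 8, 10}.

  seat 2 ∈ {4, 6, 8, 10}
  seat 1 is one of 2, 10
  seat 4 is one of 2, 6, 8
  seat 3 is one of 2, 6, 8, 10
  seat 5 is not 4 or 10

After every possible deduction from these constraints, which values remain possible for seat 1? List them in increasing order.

The 5 variables draw from only 5 values {2, 4, 6, 8, 10}, so each is used; only seat 2 can be 4, hence seat 2 = 4.
No further eliminations apply; seat 1 can still be any of 2, 10.

2, 10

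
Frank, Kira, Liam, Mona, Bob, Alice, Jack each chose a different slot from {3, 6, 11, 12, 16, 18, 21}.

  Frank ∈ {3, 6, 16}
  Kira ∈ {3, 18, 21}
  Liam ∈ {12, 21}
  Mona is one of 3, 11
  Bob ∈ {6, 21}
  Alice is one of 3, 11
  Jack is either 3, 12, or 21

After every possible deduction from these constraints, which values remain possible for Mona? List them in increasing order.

Among the 7 variables, 16 fits only Frank (and all 7 values in {3, 6, 11, 12, 16, 18, 21} must be used), so Frank = 16.
Among the 6 still-open variables, 6 fits only Bob (and all 6 values in {3, 6, 11, 12, 18, 21} must be used), so Bob = 6.
The 5 still-open variables draw from only 5 values {3, 11, 12, 18, 21}, so each is used; only Kira can be 18, hence Kira = 18.
Mona and Alice share exactly the 2 values {3, 11}; by pigeonhole those values go to them, so strike 3, 11 from Jack.
No further eliminations apply; Mona can still be any of 3, 11.

3, 11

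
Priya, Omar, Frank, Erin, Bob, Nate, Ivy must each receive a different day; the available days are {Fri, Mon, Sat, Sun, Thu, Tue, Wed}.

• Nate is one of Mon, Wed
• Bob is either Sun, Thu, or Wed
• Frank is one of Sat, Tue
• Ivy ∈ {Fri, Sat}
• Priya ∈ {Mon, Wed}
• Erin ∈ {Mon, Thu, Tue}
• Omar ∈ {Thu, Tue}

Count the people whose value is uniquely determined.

The 7 variables draw from only 7 values {Fri, Mon, Sat, Sun, Thu, Tue, Wed}, so each is used; only Ivy can be Fri, hence Ivy = Fri.
The 6 still-open variables together cover exactly {Mon, Sat, Sun, Thu, Tue, Wed} — 6 values for 6 variables — and Sat appears only in Frank's list, so Frank = Sat.
The 5 still-open variables draw from only 5 values {Mon, Sun, Thu, Tue, Wed}, so each is used; only Bob can be Sun, hence Bob = Sun.
The 2 variables Priya and Nate are confined to {Mon, Wed}, which locks those values in; drop them from Erin.
Determined: Frank=Sat, Bob=Sun, Ivy=Fri. The other people each still have more than one consistent value. That makes 3.

3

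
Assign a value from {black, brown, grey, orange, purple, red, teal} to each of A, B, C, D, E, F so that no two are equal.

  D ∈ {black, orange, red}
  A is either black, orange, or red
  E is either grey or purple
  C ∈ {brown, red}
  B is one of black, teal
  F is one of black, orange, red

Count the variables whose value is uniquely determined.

A, D, F share exactly the 3 values {black, orange, red}; by pigeonhole those values go to them, so strike black, orange, red from B, C.
B has just one choice, so B = teal.
C has just one choice, so C = brown.
Determined: B=teal, C=brown. The other variables each still have more than one consistent value. That makes 2.

2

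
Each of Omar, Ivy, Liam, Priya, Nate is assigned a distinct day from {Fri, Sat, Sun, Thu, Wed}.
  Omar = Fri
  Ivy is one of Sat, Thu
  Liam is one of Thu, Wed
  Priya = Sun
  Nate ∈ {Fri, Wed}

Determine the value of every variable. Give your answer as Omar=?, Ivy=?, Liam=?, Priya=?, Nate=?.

Omar must be Fri (only option left). Remove Fri from Nate.
Priya's domain is down to {Sun}, so Priya = Sun.
That leaves Nate = Wed. Eliminate Wed elsewhere: Liam.
Liam must be Thu (only option left). Eliminate Thu elsewhere: Ivy.
Ivy's domain is down to {Sat}, so Ivy = Sat.

Omar=Fri, Ivy=Sat, Liam=Thu, Priya=Sun, Nate=Wed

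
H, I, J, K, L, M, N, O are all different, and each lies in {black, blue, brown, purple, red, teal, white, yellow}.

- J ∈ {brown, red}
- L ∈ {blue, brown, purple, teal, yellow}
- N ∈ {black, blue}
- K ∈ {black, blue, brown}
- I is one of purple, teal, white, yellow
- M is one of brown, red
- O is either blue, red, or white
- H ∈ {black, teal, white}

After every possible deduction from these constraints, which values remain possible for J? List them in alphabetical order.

J and M share exactly the 2 values {brown, red}; by pigeonhole those values go to them, so strike brown, red from K, L, O.
K and N between them cover only {black, blue} — a naked pair. Remove those values from H, L, O.
O has just one choice, so O = white. So H, I can't be white.
That leaves H = teal. Strike teal from I, L.
No further eliminations apply; J can still be any of brown, red.

brown, red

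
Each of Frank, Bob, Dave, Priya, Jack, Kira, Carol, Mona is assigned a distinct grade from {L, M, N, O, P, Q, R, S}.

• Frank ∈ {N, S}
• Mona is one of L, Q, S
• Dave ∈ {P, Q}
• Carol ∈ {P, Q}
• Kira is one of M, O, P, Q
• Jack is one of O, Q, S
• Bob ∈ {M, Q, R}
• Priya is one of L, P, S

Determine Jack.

O

The 8 variables draw from only 8 values {L, M, N, O, P, Q, R, S}, so each is used; only Frank can be N, hence Frank = N.
The 7 still-open variables together cover exactly {L, M, O, P, Q, R, S} — 7 values for 7 variables — and R appears only in Bob's list, so Bob = R.
The 6 still-open variables together cover exactly {L, M, O, P, Q, S} — 6 values for 6 variables — and M appears only in Kira's list, so Kira = M.
The 5 still-open variables together cover exactly {L, O, P, Q, S} — 5 values for 5 variables — and O appears only in Jack's list, so Jack = O.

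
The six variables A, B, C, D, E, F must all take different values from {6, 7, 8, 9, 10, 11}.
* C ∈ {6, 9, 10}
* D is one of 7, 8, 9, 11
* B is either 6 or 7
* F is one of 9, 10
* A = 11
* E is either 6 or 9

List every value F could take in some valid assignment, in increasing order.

A's domain is down to {11}, so A = 11. Eliminate 11 elsewhere: D.
The 5 still-open variables draw from only 5 values {6, 7, 8, 9, 10}, so each is used; only D can be 8, hence D = 8.
The 4 still-open variables draw from only 4 values {6, 7, 9, 10}, so each is used; only B can be 7, hence B = 7.
No further eliminations apply; F can still be any of 9, 10.

9, 10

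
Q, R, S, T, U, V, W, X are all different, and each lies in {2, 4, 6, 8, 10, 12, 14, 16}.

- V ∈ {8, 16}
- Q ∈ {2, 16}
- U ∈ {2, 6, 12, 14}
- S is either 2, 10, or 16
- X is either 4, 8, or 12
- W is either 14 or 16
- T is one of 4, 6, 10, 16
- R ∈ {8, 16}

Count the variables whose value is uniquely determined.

The 2 variables R and V are confined to {8, 16}, which locks those values in; drop them from Q, S, T, W, X.
Q has just one choice, so Q = 2. Remove 2 from S, U.
That leaves S = 10. Eliminate 10 elsewhere: T.
W must be 14 (only option left). Remove 14 from U.
Determined: Q=2, S=10, W=14. The other variables each still have more than one consistent value. That makes 3.

3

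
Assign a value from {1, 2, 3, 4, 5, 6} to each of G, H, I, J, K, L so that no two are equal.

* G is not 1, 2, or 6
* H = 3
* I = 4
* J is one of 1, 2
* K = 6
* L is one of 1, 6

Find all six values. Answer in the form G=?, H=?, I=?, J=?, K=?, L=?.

G=5, H=3, I=4, J=2, K=6, L=1

H has just one choice, so H = 3. Strike 3 from G.
That leaves I = 4. Eliminate 4 elsewhere: G.
K has just one choice, so K = 6. Eliminate 6 elsewhere: L.
L has just one choice, so L = 1. Eliminate 1 elsewhere: J.
G has just one choice, so G = 5.
J must be 2 (only option left).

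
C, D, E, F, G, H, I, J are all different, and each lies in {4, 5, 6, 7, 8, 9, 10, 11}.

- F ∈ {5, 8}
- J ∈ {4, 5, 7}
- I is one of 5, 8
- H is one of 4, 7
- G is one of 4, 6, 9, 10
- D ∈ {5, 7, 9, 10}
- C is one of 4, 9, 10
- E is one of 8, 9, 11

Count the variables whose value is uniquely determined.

2

The 8 variables draw from only 8 values {4, 5, 6, 7, 8, 9, 10, 11}, so each is used; only G can be 6, hence G = 6.
Among the 7 still-open variables, 11 fits only E (and all 7 values in {4, 5, 7, 8, 9, 10, 11} must be used), so E = 11.
F and I share exactly the 2 values {5, 8}; by pigeonhole those values go to them, so strike 5, 8 from D, J.
The 2 variables H and J are confined to {4, 7}, which locks those values in; drop them from C, D.
Determined: E=11, G=6. The other variables each still have more than one consistent value. That makes 2.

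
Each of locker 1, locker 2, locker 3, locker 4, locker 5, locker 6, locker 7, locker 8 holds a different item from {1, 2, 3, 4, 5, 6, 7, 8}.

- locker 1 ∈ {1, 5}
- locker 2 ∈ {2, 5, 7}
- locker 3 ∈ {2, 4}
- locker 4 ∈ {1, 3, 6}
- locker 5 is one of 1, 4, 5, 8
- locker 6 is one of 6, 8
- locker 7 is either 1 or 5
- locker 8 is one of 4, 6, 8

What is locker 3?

The 8 variables together cover exactly {1, 2, 3, 4, 5, 6, 7, 8} — 8 values for 8 variables — and 3 appears only in locker 4's list, so locker 4 = 3.
Among the 7 still-open variables, 7 fits only locker 2 (and all 7 values in {1, 2, 4, 5, 6, 7, 8} must be used), so locker 2 = 7.
The 6 still-open variables draw from only 6 values {1, 2, 4, 5, 6, 8}, so each is used; only locker 3 can be 2, hence locker 3 = 2.

2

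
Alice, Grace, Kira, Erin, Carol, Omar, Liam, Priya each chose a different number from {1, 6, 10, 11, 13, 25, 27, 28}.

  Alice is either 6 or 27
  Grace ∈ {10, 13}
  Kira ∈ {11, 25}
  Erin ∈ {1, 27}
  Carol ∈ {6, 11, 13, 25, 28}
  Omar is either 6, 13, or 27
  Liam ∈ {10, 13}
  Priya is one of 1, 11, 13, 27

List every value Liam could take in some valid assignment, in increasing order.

10, 13

Among the 8 variables, 28 fits only Carol (and all 8 values in {1, 6, 10, 11, 13, 25, 27, 28} must be used), so Carol = 28.
The 7 still-open variables together cover exactly {1, 6, 10, 11, 13, 25, 27} — 7 values for 7 variables — and 25 appears only in Kira's list, so Kira = 25.
Among the 6 still-open variables, 11 fits only Priya (and all 6 values in {1, 6, 10, 11, 13, 27} must be used), so Priya = 11.
The 5 still-open variables draw from only 5 values {1, 6, 10, 13, 27}, so each is used; only Erin can be 1, hence Erin = 1.
Grace and Liam share exactly the 2 values {10, 13}; by pigeonhole those values go to them, so strike 10, 13 from Omar.
No further eliminations apply; Liam can still be any of 10, 13.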